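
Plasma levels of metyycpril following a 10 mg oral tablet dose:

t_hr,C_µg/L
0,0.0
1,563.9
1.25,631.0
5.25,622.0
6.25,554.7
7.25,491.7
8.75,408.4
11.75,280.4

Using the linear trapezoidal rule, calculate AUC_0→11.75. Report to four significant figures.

Trapezoidal AUC_0→11.75:
  [0→1]: (0.0+563.9)/2 × 1 = 281.95
  [1→1.25]: (563.9+631.0)/2 × 0.25 = 149.3625
  [1.25→5.25]: (631.0+622.0)/2 × 4 = 2506.0
  [5.25→6.25]: (622.0+554.7)/2 × 1 = 588.35
  [6.25→7.25]: (554.7+491.7)/2 × 1 = 523.2
  [7.25→8.75]: (491.7+408.4)/2 × 1.5 = 675.075
  [8.75→11.75]: (408.4+280.4)/2 × 3 = 1033.2
  Sum = 5757.1375 µg/L·hr

AUC = 5757 µg/L·hr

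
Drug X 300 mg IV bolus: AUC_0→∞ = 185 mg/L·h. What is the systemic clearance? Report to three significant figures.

CL = 1.62 L/h

CL = Dose_iv / AUC_0→∞
   = 300 / 185 = 1.62162 L/h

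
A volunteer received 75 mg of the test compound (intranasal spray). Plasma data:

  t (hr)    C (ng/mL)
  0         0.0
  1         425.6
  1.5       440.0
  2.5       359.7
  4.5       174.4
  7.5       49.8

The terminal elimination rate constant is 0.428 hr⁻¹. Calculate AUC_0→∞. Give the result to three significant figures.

Trapezoidal AUC_0→7.5:
  [0→1]: (0.0+425.6)/2 × 1 = 212.8
  [1→1.5]: (425.6+440.0)/2 × 0.5 = 216.4
  [1.5→2.5]: (440.0+359.7)/2 × 1 = 399.85
  [2.5→4.5]: (359.7+174.4)/2 × 2 = 534.1
  [4.5→7.5]: (174.4+49.8)/2 × 3 = 336.3
  Sum = 1699.45 ng/mL·hr
Extrapolated tail: C_last / k_e = 49.8 / 0.428 = 116.355
AUC_0→∞ = 1699.45 + 116.355 = 1815.805 ng/mL·hr

AUC = 1820 ng/mL·hr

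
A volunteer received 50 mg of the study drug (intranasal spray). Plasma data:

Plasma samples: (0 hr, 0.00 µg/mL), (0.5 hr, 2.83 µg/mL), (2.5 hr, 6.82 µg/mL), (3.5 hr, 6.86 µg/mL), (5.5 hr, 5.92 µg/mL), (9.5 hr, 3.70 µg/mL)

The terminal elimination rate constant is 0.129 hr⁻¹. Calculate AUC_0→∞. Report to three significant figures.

AUC = 77.9 µg/mL·hr

Trapezoidal AUC_0→9.5:
  [0→0.5]: (0.00+2.83)/2 × 0.5 = 0.7075
  [0.5→2.5]: (2.83+6.82)/2 × 2 = 9.65
  [2.5→3.5]: (6.82+6.86)/2 × 1 = 6.84
  [3.5→5.5]: (6.86+5.92)/2 × 2 = 12.78
  [5.5→9.5]: (5.92+3.70)/2 × 4 = 19.24
  Sum = 49.2175 µg/mL·hr
Extrapolated tail: C_last / k_e = 3.70 / 0.129 = 28.682
AUC_0→∞ = 49.2175 + 28.682 = 77.8995 µg/mL·hr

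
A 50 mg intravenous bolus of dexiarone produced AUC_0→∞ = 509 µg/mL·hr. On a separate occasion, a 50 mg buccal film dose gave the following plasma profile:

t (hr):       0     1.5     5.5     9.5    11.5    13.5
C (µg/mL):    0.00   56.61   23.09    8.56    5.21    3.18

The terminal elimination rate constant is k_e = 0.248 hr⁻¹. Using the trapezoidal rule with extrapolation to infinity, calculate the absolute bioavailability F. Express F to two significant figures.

Trapezoidal AUC_0→13.5 (buccal film):
  [0→1.5]: (0.00+56.61)/2 × 1.5 = 42.4575
  [1.5→5.5]: (56.61+23.09)/2 × 4 = 159.4
  [5.5→9.5]: (23.09+8.56)/2 × 4 = 63.3
  [9.5→11.5]: (8.56+5.21)/2 × 2 = 13.77
  [11.5→13.5]: (5.21+3.18)/2 × 2 = 8.39
  Sum = 287.3175 µg/mL·hr
Tail: C_last/k_e = 3.18/0.248 = 12.823
AUC_0→∞ (buccal film) = 287.3175 + 12.823 = 300.1405 µg/mL·hr
F = (AUC_ev/D_ev)/(AUC_iv/D_iv) = (300.1405/50)/(509/50) = 6.00281/10.18 = 0.5897

F = 0.59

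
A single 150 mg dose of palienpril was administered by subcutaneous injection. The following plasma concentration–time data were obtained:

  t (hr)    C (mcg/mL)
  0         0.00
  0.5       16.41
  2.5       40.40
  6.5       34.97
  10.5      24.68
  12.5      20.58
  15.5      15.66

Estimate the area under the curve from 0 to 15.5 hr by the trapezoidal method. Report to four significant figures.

AUC = 430.6 mcg/mL·hr

Trapezoidal AUC_0→15.5:
  [0→0.5]: (0.00+16.41)/2 × 0.5 = 4.1025
  [0.5→2.5]: (16.41+40.40)/2 × 2 = 56.81
  [2.5→6.5]: (40.40+34.97)/2 × 4 = 150.74
  [6.5→10.5]: (34.97+24.68)/2 × 4 = 119.3
  [10.5→12.5]: (24.68+20.58)/2 × 2 = 45.26
  [12.5→15.5]: (20.58+15.66)/2 × 3 = 54.36
  Sum = 430.5725 mcg/mL·hr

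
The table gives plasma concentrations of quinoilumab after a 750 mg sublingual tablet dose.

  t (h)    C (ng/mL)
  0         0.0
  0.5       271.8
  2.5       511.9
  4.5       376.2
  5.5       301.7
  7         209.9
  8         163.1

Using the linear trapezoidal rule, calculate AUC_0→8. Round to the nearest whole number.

Trapezoidal AUC_0→8:
  [0→0.5]: (0.0+271.8)/2 × 0.5 = 67.95
  [0.5→2.5]: (271.8+511.9)/2 × 2 = 783.7
  [2.5→4.5]: (511.9+376.2)/2 × 2 = 888.1
  [4.5→5.5]: (376.2+301.7)/2 × 1 = 338.95
  [5.5→7]: (301.7+209.9)/2 × 1.5 = 383.7
  [7→8]: (209.9+163.1)/2 × 1 = 186.5
  Sum = 2648.9 ng/mL·h

AUC = 2649 ng/mL·h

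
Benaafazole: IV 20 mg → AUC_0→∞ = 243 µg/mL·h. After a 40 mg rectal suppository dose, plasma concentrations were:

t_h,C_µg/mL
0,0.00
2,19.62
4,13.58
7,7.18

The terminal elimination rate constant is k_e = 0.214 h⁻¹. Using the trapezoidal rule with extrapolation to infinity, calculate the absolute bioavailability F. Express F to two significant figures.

Trapezoidal AUC_0→7 (rectal suppository):
  [0→2]: (0.00+19.62)/2 × 2 = 19.62
  [2→4]: (19.62+13.58)/2 × 2 = 33.2
  [4→7]: (13.58+7.18)/2 × 3 = 31.14
  Sum = 83.96 µg/mL·h
Tail: C_last/k_e = 7.18/0.214 = 33.551
AUC_0→∞ (rectal suppository) = 83.96 + 33.551 = 117.511 µg/mL·h
F = (AUC_ev/D_ev)/(AUC_iv/D_iv) = (117.511/40)/(243/20) = 2.937775/12.15 = 0.2418

F = 0.24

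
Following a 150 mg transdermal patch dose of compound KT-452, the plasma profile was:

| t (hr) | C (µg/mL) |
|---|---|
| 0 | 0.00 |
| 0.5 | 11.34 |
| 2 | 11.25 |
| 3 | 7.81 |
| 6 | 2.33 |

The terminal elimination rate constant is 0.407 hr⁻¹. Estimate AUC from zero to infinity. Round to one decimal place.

Trapezoidal AUC_0→6:
  [0→0.5]: (0.00+11.34)/2 × 0.5 = 2.835
  [0.5→2]: (11.34+11.25)/2 × 1.5 = 16.9425
  [2→3]: (11.25+7.81)/2 × 1 = 9.53
  [3→6]: (7.81+2.33)/2 × 3 = 15.21
  Sum = 44.5175 µg/mL·hr
Extrapolated tail: C_last / k_e = 2.33 / 0.407 = 5.725
AUC_0→∞ = 44.5175 + 5.725 = 50.2425 µg/mL·hr

AUC = 50.2 µg/mL·hr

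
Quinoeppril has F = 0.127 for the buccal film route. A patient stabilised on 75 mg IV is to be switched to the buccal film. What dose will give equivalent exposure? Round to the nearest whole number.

For equal systemic exposure: F × D_ev = D_iv
D_ev = D_iv / F = 75 / 0.127 = 590.551 mg

D_buccal = 591 mg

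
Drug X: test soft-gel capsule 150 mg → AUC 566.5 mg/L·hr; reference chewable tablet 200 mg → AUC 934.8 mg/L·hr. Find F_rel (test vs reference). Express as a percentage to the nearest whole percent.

F_rel = (AUC_test/D_test) / (AUC_ref/D_ref)
      = (566.5/150) / (934.8/200)
      = 3.77667 / 4.674 = 0.8080 = 80.80%

F_rel = 81%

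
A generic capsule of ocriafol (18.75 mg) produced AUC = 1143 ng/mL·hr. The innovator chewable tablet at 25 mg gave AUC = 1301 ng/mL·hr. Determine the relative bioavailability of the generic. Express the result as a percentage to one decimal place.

F_rel = 117.1%

F_rel = (AUC_test/D_test) / (AUC_ref/D_ref)
      = (1143/18.75) / (1301/25)
      = 60.96 / 52.04 = 1.1714 = 117.14%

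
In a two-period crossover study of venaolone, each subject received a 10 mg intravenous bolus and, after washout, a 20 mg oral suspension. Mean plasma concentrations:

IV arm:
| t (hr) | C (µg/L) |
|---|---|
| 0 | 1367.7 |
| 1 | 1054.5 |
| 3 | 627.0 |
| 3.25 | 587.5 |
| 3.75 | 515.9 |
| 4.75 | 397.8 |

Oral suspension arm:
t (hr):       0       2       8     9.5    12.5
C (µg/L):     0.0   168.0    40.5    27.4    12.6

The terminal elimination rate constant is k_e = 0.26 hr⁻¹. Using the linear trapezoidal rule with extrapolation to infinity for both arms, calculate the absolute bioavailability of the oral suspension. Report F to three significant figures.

F = 0.0898

Trapezoidal AUC_0→4.75 (IV):
  [0→1]: (1367.7+1054.5)/2 × 1 = 1211.1
  [1→3]: (1054.5+627.0)/2 × 2 = 1681.5
  [3→3.25]: (627.0+587.5)/2 × 0.25 = 151.8125
  [3.25→3.75]: (587.5+515.9)/2 × 0.5 = 275.85
  [3.75→4.75]: (515.9+397.8)/2 × 1 = 456.85
  Sum = 3777.1125 µg/L·hr
IV tail: 397.8/0.26 = 1530.000; AUC_iv,0→∞ = 3777.1125 + 1530.000 = 5307.1125 µg/L·hr
Trapezoidal AUC_0→12.5 (oral suspension):
  [0→2]: (0.0+168.0)/2 × 2 = 168.0
  [2→8]: (168.0+40.5)/2 × 6 = 625.5
  [8→9.5]: (40.5+27.4)/2 × 1.5 = 50.925
  [9.5→12.5]: (27.4+12.6)/2 × 3 = 60.0
  Sum = 904.425 µg/L·hr
oral suspension tail: 12.6/0.26 = 48.462; AUC_ev,0→∞ = 904.425 + 48.462 = 952.887 µg/L·hr
F = (AUC_ev/D_ev)/(AUC_iv/D_iv) = (952.887/20)/(5307.1125/10) = 47.64435/530.71125 = 0.0898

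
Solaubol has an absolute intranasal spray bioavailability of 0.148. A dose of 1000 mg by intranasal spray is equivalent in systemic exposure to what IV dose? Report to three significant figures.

D_iv = 148 mg

Systemic exposure from an extravascular dose = F × D_ev, so the equivalent IV dose is F × D_ev.
D_iv = F × D_ev = 0.148 × 1000 = 148 mg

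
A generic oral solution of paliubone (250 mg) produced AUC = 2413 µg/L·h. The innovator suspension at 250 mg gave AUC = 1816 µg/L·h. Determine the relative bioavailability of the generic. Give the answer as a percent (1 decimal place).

F_rel = (AUC_test/D_test) / (AUC_ref/D_ref)
      = (2413/250) / (1816/250)
      = 9.652 / 7.264 = 1.3287 = 132.87%

F_rel = 132.9%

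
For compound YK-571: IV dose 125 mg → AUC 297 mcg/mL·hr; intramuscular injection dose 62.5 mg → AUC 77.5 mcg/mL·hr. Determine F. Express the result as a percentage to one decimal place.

F = 52.2%

F = (AUC_ev / D_ev) / (AUC_iv / D_iv)
  = (77.5/62.5) / (297/125)
  = 1.24 / 2.376 = 0.5219
  = 52.19%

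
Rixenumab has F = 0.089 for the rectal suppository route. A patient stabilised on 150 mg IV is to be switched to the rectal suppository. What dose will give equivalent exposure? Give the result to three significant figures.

For equal systemic exposure: F × D_ev = D_iv
D_ev = D_iv / F = 150 / 0.089 = 1685.39 mg

D_rectal = 1690 mg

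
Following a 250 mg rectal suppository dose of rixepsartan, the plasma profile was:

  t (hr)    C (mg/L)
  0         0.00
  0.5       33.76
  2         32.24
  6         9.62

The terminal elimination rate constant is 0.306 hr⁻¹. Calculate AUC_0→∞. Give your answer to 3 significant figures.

Trapezoidal AUC_0→6:
  [0→0.5]: (0.00+33.76)/2 × 0.5 = 8.44
  [0.5→2]: (33.76+32.24)/2 × 1.5 = 49.5
  [2→6]: (32.24+9.62)/2 × 4 = 83.72
  Sum = 141.66 mg/L·hr
Extrapolated tail: C_last / k_e = 9.62 / 0.306 = 31.438
AUC_0→∞ = 141.66 + 31.438 = 173.098 mg/L·hr

AUC = 173 mg/L·hr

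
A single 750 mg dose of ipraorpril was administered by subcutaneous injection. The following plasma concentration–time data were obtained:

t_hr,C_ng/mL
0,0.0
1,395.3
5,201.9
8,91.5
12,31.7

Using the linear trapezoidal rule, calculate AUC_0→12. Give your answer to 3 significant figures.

Trapezoidal AUC_0→12:
  [0→1]: (0.0+395.3)/2 × 1 = 197.65
  [1→5]: (395.3+201.9)/2 × 4 = 1194.4
  [5→8]: (201.9+91.5)/2 × 3 = 440.1
  [8→12]: (91.5+31.7)/2 × 4 = 246.4
  Sum = 2078.55 ng/mL·hr

AUC = 2080 ng/mL·hr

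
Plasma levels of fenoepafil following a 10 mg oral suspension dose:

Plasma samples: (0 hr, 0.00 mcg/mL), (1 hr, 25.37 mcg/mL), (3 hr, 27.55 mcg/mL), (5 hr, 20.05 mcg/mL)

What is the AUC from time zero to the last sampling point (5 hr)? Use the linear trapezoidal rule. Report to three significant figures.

Trapezoidal AUC_0→5:
  [0→1]: (0.00+25.37)/2 × 1 = 12.685
  [1→3]: (25.37+27.55)/2 × 2 = 52.92
  [3→5]: (27.55+20.05)/2 × 2 = 47.6
  Sum = 113.205 mcg/mL·hr

AUC = 113 mcg/mL·hr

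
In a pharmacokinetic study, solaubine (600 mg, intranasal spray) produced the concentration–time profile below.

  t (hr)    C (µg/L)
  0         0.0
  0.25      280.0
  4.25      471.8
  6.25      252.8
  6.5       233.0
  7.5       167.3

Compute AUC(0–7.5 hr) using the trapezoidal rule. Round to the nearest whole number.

AUC = 2524 µg/L·hr

Trapezoidal AUC_0→7.5:
  [0→0.25]: (0.0+280.0)/2 × 0.25 = 35.0
  [0.25→4.25]: (280.0+471.8)/2 × 4 = 1503.6
  [4.25→6.25]: (471.8+252.8)/2 × 2 = 724.6
  [6.25→6.5]: (252.8+233.0)/2 × 0.25 = 60.725
  [6.5→7.5]: (233.0+167.3)/2 × 1 = 200.15
  Sum = 2524.075 µg/L·hr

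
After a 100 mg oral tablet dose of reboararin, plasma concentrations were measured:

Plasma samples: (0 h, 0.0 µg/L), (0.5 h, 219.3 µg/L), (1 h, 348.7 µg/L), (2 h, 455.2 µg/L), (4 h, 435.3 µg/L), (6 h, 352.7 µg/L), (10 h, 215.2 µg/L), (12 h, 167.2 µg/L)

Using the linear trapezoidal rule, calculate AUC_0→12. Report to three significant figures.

Trapezoidal AUC_0→12:
  [0→0.5]: (0.0+219.3)/2 × 0.5 = 54.825
  [0.5→1]: (219.3+348.7)/2 × 0.5 = 142.0
  [1→2]: (348.7+455.2)/2 × 1 = 401.95
  [2→4]: (455.2+435.3)/2 × 2 = 890.5
  [4→6]: (435.3+352.7)/2 × 2 = 788.0
  [6→10]: (352.7+215.2)/2 × 4 = 1135.8
  [10→12]: (215.2+167.2)/2 × 2 = 382.4
  Sum = 3795.475 µg/L·h

AUC = 3800 µg/L·h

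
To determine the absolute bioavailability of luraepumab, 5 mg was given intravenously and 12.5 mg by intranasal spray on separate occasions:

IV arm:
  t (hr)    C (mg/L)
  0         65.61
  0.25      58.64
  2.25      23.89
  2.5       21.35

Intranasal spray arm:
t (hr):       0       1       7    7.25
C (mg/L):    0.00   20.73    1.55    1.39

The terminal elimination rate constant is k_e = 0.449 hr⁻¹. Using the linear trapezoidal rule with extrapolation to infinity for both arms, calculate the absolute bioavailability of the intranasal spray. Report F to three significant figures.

F = 0.213

Trapezoidal AUC_0→2.5 (IV):
  [0→0.25]: (65.61+58.64)/2 × 0.25 = 15.53125
  [0.25→2.25]: (58.64+23.89)/2 × 2 = 82.53
  [2.25→2.5]: (23.89+21.35)/2 × 0.25 = 5.655
  Sum = 103.71625 mg/L·hr
IV tail: 21.35/0.449 = 47.550; AUC_iv,0→∞ = 103.71625 + 47.550 = 151.26625 mg/L·hr
Trapezoidal AUC_0→7.25 (intranasal spray):
  [0→1]: (0.00+20.73)/2 × 1 = 10.365
  [1→7]: (20.73+1.55)/2 × 6 = 66.84
  [7→7.25]: (1.55+1.39)/2 × 0.25 = 0.3675
  Sum = 77.5725 mg/L·hr
intranasal spray tail: 1.39/0.449 = 3.096; AUC_ev,0→∞ = 77.5725 + 3.096 = 80.6685 mg/L·hr
F = (AUC_ev/D_ev)/(AUC_iv/D_iv) = (80.6685/12.5)/(151.26625/5) = 6.45348/30.25325 = 0.2133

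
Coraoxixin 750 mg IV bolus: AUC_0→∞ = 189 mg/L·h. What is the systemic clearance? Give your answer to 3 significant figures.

CL = Dose_iv / AUC_0→∞
   = 750 / 189 = 3.96825 L/h

CL = 3.97 L/h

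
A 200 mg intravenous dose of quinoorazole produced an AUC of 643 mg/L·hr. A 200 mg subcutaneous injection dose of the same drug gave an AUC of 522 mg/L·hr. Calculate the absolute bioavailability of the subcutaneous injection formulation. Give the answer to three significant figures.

F = (AUC_ev / D_ev) / (AUC_iv / D_iv)
  = (522/200) / (643/200)
  = 2.61 / 3.215 = 0.8118

F = 0.812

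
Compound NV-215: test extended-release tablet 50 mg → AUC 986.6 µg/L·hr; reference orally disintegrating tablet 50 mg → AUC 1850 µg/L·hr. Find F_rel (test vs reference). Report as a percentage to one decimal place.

F_rel = 53.3%

F_rel = (AUC_test/D_test) / (AUC_ref/D_ref)
      = (986.6/50) / (1850/50)
      = 19.732 / 37 = 0.5333 = 53.33%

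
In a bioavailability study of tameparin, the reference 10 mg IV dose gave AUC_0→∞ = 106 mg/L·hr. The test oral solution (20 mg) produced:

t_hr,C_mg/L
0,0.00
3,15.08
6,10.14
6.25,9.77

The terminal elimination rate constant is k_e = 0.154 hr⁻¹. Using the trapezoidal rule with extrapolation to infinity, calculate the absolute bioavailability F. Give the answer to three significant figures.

Trapezoidal AUC_0→6.25 (oral solution):
  [0→3]: (0.00+15.08)/2 × 3 = 22.62
  [3→6]: (15.08+10.14)/2 × 3 = 37.83
  [6→6.25]: (10.14+9.77)/2 × 0.25 = 2.48875
  Sum = 62.93875 mg/L·hr
Tail: C_last/k_e = 9.77/0.154 = 63.442
AUC_0→∞ (oral solution) = 62.93875 + 63.442 = 126.38075 mg/L·hr
F = (AUC_ev/D_ev)/(AUC_iv/D_iv) = (126.38075/20)/(106/10) = 6.3190375/10.6 = 0.5961

F = 0.596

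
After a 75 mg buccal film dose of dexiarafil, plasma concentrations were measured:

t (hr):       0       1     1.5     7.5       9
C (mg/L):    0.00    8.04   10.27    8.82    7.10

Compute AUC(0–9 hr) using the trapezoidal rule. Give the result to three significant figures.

AUC = 77.8 mg/L·hr

Trapezoidal AUC_0→9:
  [0→1]: (0.00+8.04)/2 × 1 = 4.02
  [1→1.5]: (8.04+10.27)/2 × 0.5 = 4.5775
  [1.5→7.5]: (10.27+8.82)/2 × 6 = 57.27
  [7.5→9]: (8.82+7.10)/2 × 1.5 = 11.94
  Sum = 77.8075 mg/L·hr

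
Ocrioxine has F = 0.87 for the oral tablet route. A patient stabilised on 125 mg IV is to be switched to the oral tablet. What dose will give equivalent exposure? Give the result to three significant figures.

D_oral = 144 mg

For equal systemic exposure: F × D_ev = D_iv
D_ev = D_iv / F = 125 / 0.87 = 143.678 mg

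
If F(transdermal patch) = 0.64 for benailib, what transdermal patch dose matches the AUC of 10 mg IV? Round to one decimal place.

D_transdermal = 15.6 mg

For equal systemic exposure: F × D_ev = D_iv
D_ev = D_iv / F = 10 / 0.64 = 15.625 mg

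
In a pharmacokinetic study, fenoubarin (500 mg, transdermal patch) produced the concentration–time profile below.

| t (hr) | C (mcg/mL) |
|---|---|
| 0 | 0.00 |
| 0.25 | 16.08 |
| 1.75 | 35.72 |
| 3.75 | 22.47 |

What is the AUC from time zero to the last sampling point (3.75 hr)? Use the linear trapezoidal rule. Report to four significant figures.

AUC = 99.05 mcg/mL·hr

Trapezoidal AUC_0→3.75:
  [0→0.25]: (0.00+16.08)/2 × 0.25 = 2.01
  [0.25→1.75]: (16.08+35.72)/2 × 1.5 = 38.85
  [1.75→3.75]: (35.72+22.47)/2 × 2 = 58.19
  Sum = 99.05 mcg/mL·hr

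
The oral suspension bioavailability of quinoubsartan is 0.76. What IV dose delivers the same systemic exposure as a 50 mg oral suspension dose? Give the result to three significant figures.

Systemic exposure from an extravascular dose = F × D_ev, so the equivalent IV dose is F × D_ev.
D_iv = F × D_ev = 0.76 × 50 = 38 mg

D_iv = 38.0 mg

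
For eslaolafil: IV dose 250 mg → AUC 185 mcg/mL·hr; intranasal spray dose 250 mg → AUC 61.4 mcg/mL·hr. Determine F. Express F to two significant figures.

F = (AUC_ev / D_ev) / (AUC_iv / D_iv)
  = (61.4/250) / (185/250)
  = 0.2456 / 0.74 = 0.3319

F = 0.33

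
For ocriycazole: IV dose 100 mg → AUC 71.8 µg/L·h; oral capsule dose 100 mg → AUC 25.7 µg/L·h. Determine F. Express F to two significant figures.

F = 0.36

F = (AUC_ev / D_ev) / (AUC_iv / D_iv)
  = (25.7/100) / (71.8/100)
  = 0.257 / 0.718 = 0.3579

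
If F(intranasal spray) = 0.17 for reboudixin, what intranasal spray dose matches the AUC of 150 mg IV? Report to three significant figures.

D_intranasal = 882 mg

For equal systemic exposure: F × D_ev = D_iv
D_ev = D_iv / F = 150 / 0.17 = 882.353 mg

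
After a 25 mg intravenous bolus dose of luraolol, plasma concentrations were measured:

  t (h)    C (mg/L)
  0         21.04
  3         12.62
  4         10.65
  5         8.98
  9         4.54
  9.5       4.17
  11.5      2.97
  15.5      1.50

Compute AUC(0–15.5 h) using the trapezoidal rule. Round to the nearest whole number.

AUC = 117 mg/L·h

Trapezoidal AUC_0→15.5:
  [0→3]: (21.04+12.62)/2 × 3 = 50.49
  [3→4]: (12.62+10.65)/2 × 1 = 11.635
  [4→5]: (10.65+8.98)/2 × 1 = 9.815
  [5→9]: (8.98+4.54)/2 × 4 = 27.04
  [9→9.5]: (4.54+4.17)/2 × 0.5 = 2.1775
  [9.5→11.5]: (4.17+2.97)/2 × 2 = 7.14
  [11.5→15.5]: (2.97+1.50)/2 × 4 = 8.94
  Sum = 117.2375 mg/L·h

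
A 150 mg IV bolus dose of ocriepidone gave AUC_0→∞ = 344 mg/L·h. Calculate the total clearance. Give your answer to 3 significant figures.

CL = 0.436 L/h

CL = Dose_iv / AUC_0→∞
   = 150 / 344 = 0.436047 L/h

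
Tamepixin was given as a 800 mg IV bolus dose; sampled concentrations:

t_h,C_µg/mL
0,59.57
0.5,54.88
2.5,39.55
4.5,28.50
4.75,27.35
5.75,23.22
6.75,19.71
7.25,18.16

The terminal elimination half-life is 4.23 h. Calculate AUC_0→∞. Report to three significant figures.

AUC = 365 µg/mL·h

Trapezoidal AUC_0→7.25:
  [0→0.5]: (59.57+54.88)/2 × 0.5 = 28.6125
  [0.5→2.5]: (54.88+39.55)/2 × 2 = 94.43
  [2.5→4.5]: (39.55+28.50)/2 × 2 = 68.05
  [4.5→4.75]: (28.50+27.35)/2 × 0.25 = 6.98125
  [4.75→5.75]: (27.35+23.22)/2 × 1 = 25.285
  [5.75→6.75]: (23.22+19.71)/2 × 1 = 21.465
  [6.75→7.25]: (19.71+18.16)/2 × 0.5 = 9.4675
  Sum = 254.29125 µg/mL·h
k_e = ln2 / t½ = 0.693147 / 4.23 = 0.1639 h^-1
Extrapolated tail: C_last / k_e = 18.16 / 0.1639 = 110.799
AUC_0→∞ = 254.29125 + 110.799 = 365.09025 µg/mL·h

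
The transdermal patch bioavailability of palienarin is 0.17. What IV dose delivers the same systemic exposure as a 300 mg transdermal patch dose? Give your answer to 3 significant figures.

Systemic exposure from an extravascular dose = F × D_ev, so the equivalent IV dose is F × D_ev.
D_iv = F × D_ev = 0.17 × 300 = 51 mg

D_iv = 51.0 mg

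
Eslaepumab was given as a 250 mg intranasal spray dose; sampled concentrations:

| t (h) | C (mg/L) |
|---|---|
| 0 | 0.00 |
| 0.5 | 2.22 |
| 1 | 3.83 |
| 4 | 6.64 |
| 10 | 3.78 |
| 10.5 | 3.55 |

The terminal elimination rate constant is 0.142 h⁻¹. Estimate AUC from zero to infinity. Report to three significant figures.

Trapezoidal AUC_0→10.5:
  [0→0.5]: (0.00+2.22)/2 × 0.5 = 0.555
  [0.5→1]: (2.22+3.83)/2 × 0.5 = 1.5125
  [1→4]: (3.83+6.64)/2 × 3 = 15.705
  [4→10]: (6.64+3.78)/2 × 6 = 31.26
  [10→10.5]: (3.78+3.55)/2 × 0.5 = 1.8325
  Sum = 50.865 mg/L·h
Extrapolated tail: C_last / k_e = 3.55 / 0.142 = 25.000
AUC_0→∞ = 50.865 + 25.000 = 75.865 mg/L·h

AUC = 75.9 mg/L·h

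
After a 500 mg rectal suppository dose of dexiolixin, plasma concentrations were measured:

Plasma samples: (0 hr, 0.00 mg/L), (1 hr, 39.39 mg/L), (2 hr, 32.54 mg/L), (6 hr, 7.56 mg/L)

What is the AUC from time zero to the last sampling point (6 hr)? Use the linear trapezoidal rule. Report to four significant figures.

Trapezoidal AUC_0→6:
  [0→1]: (0.00+39.39)/2 × 1 = 19.695
  [1→2]: (39.39+32.54)/2 × 1 = 35.965
  [2→6]: (32.54+7.56)/2 × 4 = 80.2
  Sum = 135.86 mg/L·hr

AUC = 135.9 mg/L·hr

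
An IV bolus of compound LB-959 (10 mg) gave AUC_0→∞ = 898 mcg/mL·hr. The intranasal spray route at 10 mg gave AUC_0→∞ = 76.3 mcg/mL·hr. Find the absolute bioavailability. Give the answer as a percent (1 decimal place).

F = (AUC_ev / D_ev) / (AUC_iv / D_iv)
  = (76.3/10) / (898/10)
  = 7.63 / 89.8 = 0.0850
  = 8.50%

F = 8.5%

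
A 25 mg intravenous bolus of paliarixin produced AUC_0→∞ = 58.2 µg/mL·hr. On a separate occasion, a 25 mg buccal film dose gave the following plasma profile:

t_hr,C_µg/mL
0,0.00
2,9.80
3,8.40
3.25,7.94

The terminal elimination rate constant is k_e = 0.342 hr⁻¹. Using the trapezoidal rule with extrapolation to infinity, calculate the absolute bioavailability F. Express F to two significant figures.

F = 0.76

Trapezoidal AUC_0→3.25 (buccal film):
  [0→2]: (0.00+9.80)/2 × 2 = 9.8
  [2→3]: (9.80+8.40)/2 × 1 = 9.1
  [3→3.25]: (8.40+7.94)/2 × 0.25 = 2.0425
  Sum = 20.9425 µg/mL·hr
Tail: C_last/k_e = 7.94/0.342 = 23.216
AUC_0→∞ (buccal film) = 20.9425 + 23.216 = 44.1585 µg/mL·hr
F = (AUC_ev/D_ev)/(AUC_iv/D_iv) = (44.1585/25)/(58.2/25) = 1.76634/2.328 = 0.7587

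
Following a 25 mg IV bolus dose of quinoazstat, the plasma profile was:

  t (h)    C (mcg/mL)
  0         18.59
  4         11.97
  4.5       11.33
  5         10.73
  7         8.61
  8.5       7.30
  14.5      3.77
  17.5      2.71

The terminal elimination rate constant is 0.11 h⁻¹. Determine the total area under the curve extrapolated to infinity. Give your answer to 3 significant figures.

Trapezoidal AUC_0→17.5:
  [0→4]: (18.59+11.97)/2 × 4 = 61.12
  [4→4.5]: (11.97+11.33)/2 × 0.5 = 5.825
  [4.5→5]: (11.33+10.73)/2 × 0.5 = 5.515
  [5→7]: (10.73+8.61)/2 × 2 = 19.34
  [7→8.5]: (8.61+7.30)/2 × 1.5 = 11.9325
  [8.5→14.5]: (7.30+3.77)/2 × 6 = 33.21
  [14.5→17.5]: (3.77+2.71)/2 × 3 = 9.72
  Sum = 146.6625 mcg/mL·h
Extrapolated tail: C_last / k_e = 2.71 / 0.11 = 24.636
AUC_0→∞ = 146.6625 + 24.636 = 171.2985 mcg/mL·h

AUC = 171 mcg/mL·h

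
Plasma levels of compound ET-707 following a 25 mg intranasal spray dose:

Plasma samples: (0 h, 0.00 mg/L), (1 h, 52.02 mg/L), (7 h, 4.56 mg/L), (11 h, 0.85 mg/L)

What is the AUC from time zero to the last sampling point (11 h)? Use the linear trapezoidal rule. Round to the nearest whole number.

Trapezoidal AUC_0→11:
  [0→1]: (0.00+52.02)/2 × 1 = 26.01
  [1→7]: (52.02+4.56)/2 × 6 = 169.74
  [7→11]: (4.56+0.85)/2 × 4 = 10.82
  Sum = 206.57 mg/L·h

AUC = 207 mg/L·h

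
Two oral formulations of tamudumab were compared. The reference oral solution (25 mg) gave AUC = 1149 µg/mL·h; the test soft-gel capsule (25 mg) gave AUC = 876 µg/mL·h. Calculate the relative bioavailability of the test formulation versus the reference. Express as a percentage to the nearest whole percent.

F_rel = 76%

F_rel = (AUC_test/D_test) / (AUC_ref/D_ref)
      = (876/25) / (1149/25)
      = 35.04 / 45.96 = 0.7624 = 76.24%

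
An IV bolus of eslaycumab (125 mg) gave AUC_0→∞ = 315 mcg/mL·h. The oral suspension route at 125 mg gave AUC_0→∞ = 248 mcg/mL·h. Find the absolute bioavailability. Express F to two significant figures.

F = (AUC_ev / D_ev) / (AUC_iv / D_iv)
  = (248/125) / (315/125)
  = 1.984 / 2.52 = 0.7873

F = 0.79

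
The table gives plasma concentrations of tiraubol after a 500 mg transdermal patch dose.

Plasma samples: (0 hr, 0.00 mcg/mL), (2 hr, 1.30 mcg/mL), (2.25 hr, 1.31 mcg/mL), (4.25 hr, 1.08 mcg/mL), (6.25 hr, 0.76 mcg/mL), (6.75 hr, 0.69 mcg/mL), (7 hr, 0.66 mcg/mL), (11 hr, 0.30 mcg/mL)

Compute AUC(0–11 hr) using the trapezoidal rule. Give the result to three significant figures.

Trapezoidal AUC_0→11:
  [0→2]: (0.00+1.30)/2 × 2 = 1.3
  [2→2.25]: (1.30+1.31)/2 × 0.25 = 0.32625
  [2.25→4.25]: (1.31+1.08)/2 × 2 = 2.39
  [4.25→6.25]: (1.08+0.76)/2 × 2 = 1.84
  [6.25→6.75]: (0.76+0.69)/2 × 0.5 = 0.3625
  [6.75→7]: (0.69+0.66)/2 × 0.25 = 0.16875
  [7→11]: (0.66+0.30)/2 × 4 = 1.92
  Sum = 8.3075 mcg/mL·hr

AUC = 8.31 mcg/mL·hr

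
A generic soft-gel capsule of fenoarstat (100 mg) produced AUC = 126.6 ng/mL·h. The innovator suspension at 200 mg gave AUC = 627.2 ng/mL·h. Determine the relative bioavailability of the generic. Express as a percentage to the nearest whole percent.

F_rel = (AUC_test/D_test) / (AUC_ref/D_ref)
      = (126.6/100) / (627.2/200)
      = 1.266 / 3.136 = 0.4037 = 40.37%

F_rel = 40%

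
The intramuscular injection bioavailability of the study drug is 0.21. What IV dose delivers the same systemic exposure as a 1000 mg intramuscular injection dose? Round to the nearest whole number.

Systemic exposure from an extravascular dose = F × D_ev, so the equivalent IV dose is F × D_ev.
D_iv = F × D_ev = 0.21 × 1000 = 210 mg

D_iv = 210 mg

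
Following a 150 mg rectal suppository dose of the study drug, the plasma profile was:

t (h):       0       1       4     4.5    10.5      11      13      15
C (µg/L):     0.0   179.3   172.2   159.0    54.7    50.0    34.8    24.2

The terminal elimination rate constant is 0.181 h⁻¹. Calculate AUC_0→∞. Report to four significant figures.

AUC = 1644 µg/L·h

Trapezoidal AUC_0→15:
  [0→1]: (0.0+179.3)/2 × 1 = 89.65
  [1→4]: (179.3+172.2)/2 × 3 = 527.25
  [4→4.5]: (172.2+159.0)/2 × 0.5 = 82.8
  [4.5→10.5]: (159.0+54.7)/2 × 6 = 641.1
  [10.5→11]: (54.7+50.0)/2 × 0.5 = 26.175
  [11→13]: (50.0+34.8)/2 × 2 = 84.8
  [13→15]: (34.8+24.2)/2 × 2 = 59.0
  Sum = 1510.775 µg/L·h
Extrapolated tail: C_last / k_e = 24.2 / 0.181 = 133.702
AUC_0→∞ = 1510.775 + 133.702 = 1644.477 µg/L·h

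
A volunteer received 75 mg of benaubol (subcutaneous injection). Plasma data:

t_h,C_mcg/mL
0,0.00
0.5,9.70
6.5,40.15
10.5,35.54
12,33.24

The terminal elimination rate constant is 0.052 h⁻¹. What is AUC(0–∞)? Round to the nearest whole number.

Trapezoidal AUC_0→12:
  [0→0.5]: (0.00+9.70)/2 × 0.5 = 2.425
  [0.5→6.5]: (9.70+40.15)/2 × 6 = 149.55
  [6.5→10.5]: (40.15+35.54)/2 × 4 = 151.38
  [10.5→12]: (35.54+33.24)/2 × 1.5 = 51.585
  Sum = 354.94 mcg/mL·h
Extrapolated tail: C_last / k_e = 33.24 / 0.052 = 639.231
AUC_0→∞ = 354.94 + 639.231 = 994.171 mcg/mL·h

AUC = 994 mcg/mL·h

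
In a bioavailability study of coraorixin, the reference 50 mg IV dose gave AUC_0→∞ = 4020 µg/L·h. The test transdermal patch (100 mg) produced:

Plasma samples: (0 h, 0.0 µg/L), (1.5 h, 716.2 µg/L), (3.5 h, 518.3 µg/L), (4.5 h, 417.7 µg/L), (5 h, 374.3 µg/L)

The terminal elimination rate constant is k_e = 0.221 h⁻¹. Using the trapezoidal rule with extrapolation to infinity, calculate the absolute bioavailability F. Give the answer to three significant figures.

F = 0.514

Trapezoidal AUC_0→5 (transdermal patch):
  [0→1.5]: (0.0+716.2)/2 × 1.5 = 537.15
  [1.5→3.5]: (716.2+518.3)/2 × 2 = 1234.5
  [3.5→4.5]: (518.3+417.7)/2 × 1 = 468.0
  [4.5→5]: (417.7+374.3)/2 × 0.5 = 198.0
  Sum = 2437.65 µg/L·h
Tail: C_last/k_e = 374.3/0.221 = 1693.665
AUC_0→∞ (transdermal patch) = 2437.65 + 1693.665 = 4131.315 µg/L·h
F = (AUC_ev/D_ev)/(AUC_iv/D_iv) = (4131.315/100)/(4020/50) = 41.31315/80.4 = 0.5138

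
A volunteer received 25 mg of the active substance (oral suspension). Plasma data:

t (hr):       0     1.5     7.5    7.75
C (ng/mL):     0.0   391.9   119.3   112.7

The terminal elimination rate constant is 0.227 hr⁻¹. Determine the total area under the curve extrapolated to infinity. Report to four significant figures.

Trapezoidal AUC_0→7.75:
  [0→1.5]: (0.0+391.9)/2 × 1.5 = 293.925
  [1.5→7.5]: (391.9+119.3)/2 × 6 = 1533.6
  [7.5→7.75]: (119.3+112.7)/2 × 0.25 = 29.0
  Sum = 1856.525 ng/mL·hr
Extrapolated tail: C_last / k_e = 112.7 / 0.227 = 496.476
AUC_0→∞ = 1856.525 + 496.476 = 2353.001 ng/mL·hr

AUC = 2353 ng/mL·hr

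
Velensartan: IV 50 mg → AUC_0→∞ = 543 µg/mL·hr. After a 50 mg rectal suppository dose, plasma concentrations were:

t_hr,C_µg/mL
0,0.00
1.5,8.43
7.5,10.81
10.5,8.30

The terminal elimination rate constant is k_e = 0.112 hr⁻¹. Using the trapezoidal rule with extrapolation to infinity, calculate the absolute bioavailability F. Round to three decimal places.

F = 0.307

Trapezoidal AUC_0→10.5 (rectal suppository):
  [0→1.5]: (0.00+8.43)/2 × 1.5 = 6.3225
  [1.5→7.5]: (8.43+10.81)/2 × 6 = 57.72
  [7.5→10.5]: (10.81+8.30)/2 × 3 = 28.665
  Sum = 92.7075 µg/mL·hr
Tail: C_last/k_e = 8.30/0.112 = 74.107
AUC_0→∞ (rectal suppository) = 92.7075 + 74.107 = 166.8145 µg/mL·hr
F = (AUC_ev/D_ev)/(AUC_iv/D_iv) = (166.8145/50)/(543/50) = 3.33629/10.86 = 0.3072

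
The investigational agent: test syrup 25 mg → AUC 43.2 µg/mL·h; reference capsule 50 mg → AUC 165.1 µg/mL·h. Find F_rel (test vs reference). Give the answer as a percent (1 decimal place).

F_rel = (AUC_test/D_test) / (AUC_ref/D_ref)
      = (43.2/25) / (165.1/50)
      = 1.728 / 3.302 = 0.5233 = 52.33%

F_rel = 52.3%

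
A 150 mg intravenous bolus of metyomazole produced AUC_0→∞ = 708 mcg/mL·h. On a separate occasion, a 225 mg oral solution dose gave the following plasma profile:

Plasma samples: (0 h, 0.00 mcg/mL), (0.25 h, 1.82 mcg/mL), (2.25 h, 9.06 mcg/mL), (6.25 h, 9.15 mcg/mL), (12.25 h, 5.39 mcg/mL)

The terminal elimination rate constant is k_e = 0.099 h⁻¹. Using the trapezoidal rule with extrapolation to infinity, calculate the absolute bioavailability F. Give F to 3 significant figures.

Trapezoidal AUC_0→12.25 (oral solution):
  [0→0.25]: (0.00+1.82)/2 × 0.25 = 0.2275
  [0.25→2.25]: (1.82+9.06)/2 × 2 = 10.88
  [2.25→6.25]: (9.06+9.15)/2 × 4 = 36.42
  [6.25→12.25]: (9.15+5.39)/2 × 6 = 43.62
  Sum = 91.1475 mcg/mL·h
Tail: C_last/k_e = 5.39/0.099 = 54.444
AUC_0→∞ (oral solution) = 91.1475 + 54.444 = 145.5915 mcg/mL·h
F = (AUC_ev/D_ev)/(AUC_iv/D_iv) = (145.5915/225)/(708/150) = 0.647073/4.72 = 0.1371

F = 0.137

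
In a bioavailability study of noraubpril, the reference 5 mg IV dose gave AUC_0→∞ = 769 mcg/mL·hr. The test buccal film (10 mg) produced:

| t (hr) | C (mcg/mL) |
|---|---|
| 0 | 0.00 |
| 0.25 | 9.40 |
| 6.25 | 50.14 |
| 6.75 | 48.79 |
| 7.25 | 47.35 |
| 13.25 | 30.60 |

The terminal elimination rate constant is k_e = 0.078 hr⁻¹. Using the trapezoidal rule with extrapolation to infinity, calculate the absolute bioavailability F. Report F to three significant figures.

F = 0.556

Trapezoidal AUC_0→13.25 (buccal film):
  [0→0.25]: (0.00+9.40)/2 × 0.25 = 1.175
  [0.25→6.25]: (9.40+50.14)/2 × 6 = 178.62
  [6.25→6.75]: (50.14+48.79)/2 × 0.5 = 24.7325
  [6.75→7.25]: (48.79+47.35)/2 × 0.5 = 24.035
  [7.25→13.25]: (47.35+30.60)/2 × 6 = 233.85
  Sum = 462.4125 mcg/mL·hr
Tail: C_last/k_e = 30.60/0.078 = 392.308
AUC_0→∞ (buccal film) = 462.4125 + 392.308 = 854.7205 mcg/mL·hr
F = (AUC_ev/D_ev)/(AUC_iv/D_iv) = (854.7205/10)/(769/5) = 85.47205/153.8 = 0.5557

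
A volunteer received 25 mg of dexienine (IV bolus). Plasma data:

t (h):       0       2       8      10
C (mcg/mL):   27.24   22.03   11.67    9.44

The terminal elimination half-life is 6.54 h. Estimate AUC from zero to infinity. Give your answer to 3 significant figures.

Trapezoidal AUC_0→10:
  [0→2]: (27.24+22.03)/2 × 2 = 49.27
  [2→8]: (22.03+11.67)/2 × 6 = 101.1
  [8→10]: (11.67+9.44)/2 × 2 = 21.11
  Sum = 171.48 mcg/mL·h
k_e = ln2 / t½ = 0.693147 / 6.54 = 0.1060 h^-1
Extrapolated tail: C_last / k_e = 9.44 / 0.106 = 89.057
AUC_0→∞ = 171.48 + 89.057 = 260.537 mcg/mL·h

AUC = 261 mcg/mL·h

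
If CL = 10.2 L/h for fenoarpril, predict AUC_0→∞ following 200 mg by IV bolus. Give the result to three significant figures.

AUC = 19.6 mg/L·h

AUC_0→∞ = Dose_iv / CL
        = 200 / 10.2 = 19.6078 mg/L·h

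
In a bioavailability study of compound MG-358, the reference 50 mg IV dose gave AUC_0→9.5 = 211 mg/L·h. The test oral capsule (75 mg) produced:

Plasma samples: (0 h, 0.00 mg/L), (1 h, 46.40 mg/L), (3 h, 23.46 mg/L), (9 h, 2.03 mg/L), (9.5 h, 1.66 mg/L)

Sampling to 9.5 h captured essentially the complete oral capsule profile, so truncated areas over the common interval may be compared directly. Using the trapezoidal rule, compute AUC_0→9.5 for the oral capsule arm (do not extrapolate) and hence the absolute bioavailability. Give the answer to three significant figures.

F = 0.539

Trapezoidal AUC_0→9.5 (oral capsule):
  [0→1]: (0.00+46.40)/2 × 1 = 23.2
  [1→3]: (46.40+23.46)/2 × 2 = 69.86
  [3→9]: (23.46+2.03)/2 × 6 = 76.47
  [9→9.5]: (2.03+1.66)/2 × 0.5 = 0.9225
  Sum = 170.4525 mg/L·h
F = (AUC_ev/D_ev)/(AUC_iv/D_iv) = (170.4525/75)/(211/50) = 2.2727/4.22 = 0.5386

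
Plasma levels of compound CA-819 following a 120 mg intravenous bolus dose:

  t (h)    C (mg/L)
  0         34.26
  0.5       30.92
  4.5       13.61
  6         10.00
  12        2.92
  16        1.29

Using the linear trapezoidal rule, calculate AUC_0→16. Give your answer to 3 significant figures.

Trapezoidal AUC_0→16:
  [0→0.5]: (34.26+30.92)/2 × 0.5 = 16.295
  [0.5→4.5]: (30.92+13.61)/2 × 4 = 89.06
  [4.5→6]: (13.61+10.00)/2 × 1.5 = 17.7075
  [6→12]: (10.00+2.92)/2 × 6 = 38.76
  [12→16]: (2.92+1.29)/2 × 4 = 8.42
  Sum = 170.2425 mg/L·h

AUC = 170 mg/L·h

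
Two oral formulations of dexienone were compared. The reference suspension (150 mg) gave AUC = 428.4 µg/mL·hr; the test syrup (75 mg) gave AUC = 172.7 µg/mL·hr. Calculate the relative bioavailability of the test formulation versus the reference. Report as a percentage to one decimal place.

F_rel = 80.6%

F_rel = (AUC_test/D_test) / (AUC_ref/D_ref)
      = (172.7/75) / (428.4/150)
      = 2.30267 / 2.856 = 0.8063 = 80.63%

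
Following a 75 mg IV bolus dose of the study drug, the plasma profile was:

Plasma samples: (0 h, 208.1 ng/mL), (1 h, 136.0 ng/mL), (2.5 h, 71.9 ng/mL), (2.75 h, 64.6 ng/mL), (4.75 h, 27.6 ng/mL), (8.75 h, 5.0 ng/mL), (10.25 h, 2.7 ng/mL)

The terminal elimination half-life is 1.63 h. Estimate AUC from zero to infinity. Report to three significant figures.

AUC = 515 ng/mL·h

Trapezoidal AUC_0→10.25:
  [0→1]: (208.1+136.0)/2 × 1 = 172.05
  [1→2.5]: (136.0+71.9)/2 × 1.5 = 155.925
  [2.5→2.75]: (71.9+64.6)/2 × 0.25 = 17.0625
  [2.75→4.75]: (64.6+27.6)/2 × 2 = 92.2
  [4.75→8.75]: (27.6+5.0)/2 × 4 = 65.2
  [8.75→10.25]: (5.0+2.7)/2 × 1.5 = 5.775
  Sum = 508.2125 ng/mL·h
k_e = ln2 / t½ = 0.693147 / 1.63 = 0.4252 h^-1
Extrapolated tail: C_last / k_e = 2.7 / 0.4252 = 6.350
AUC_0→∞ = 508.2125 + 6.350 = 514.5625 ng/mL·h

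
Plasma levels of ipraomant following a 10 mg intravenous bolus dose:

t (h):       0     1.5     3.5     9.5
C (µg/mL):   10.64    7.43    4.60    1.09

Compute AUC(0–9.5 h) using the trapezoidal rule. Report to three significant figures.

AUC = 42.7 µg/mL·h

Trapezoidal AUC_0→9.5:
  [0→1.5]: (10.64+7.43)/2 × 1.5 = 13.5525
  [1.5→3.5]: (7.43+4.60)/2 × 2 = 12.03
  [3.5→9.5]: (4.60+1.09)/2 × 6 = 17.07
  Sum = 42.6525 µg/mL·h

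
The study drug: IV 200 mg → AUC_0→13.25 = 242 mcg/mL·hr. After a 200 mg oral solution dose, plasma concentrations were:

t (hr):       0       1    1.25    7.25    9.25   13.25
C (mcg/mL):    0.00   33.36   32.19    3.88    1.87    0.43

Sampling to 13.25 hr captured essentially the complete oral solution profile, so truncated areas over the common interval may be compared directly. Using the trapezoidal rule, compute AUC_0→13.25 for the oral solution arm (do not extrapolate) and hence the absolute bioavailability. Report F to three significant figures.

F = 0.593

Trapezoidal AUC_0→13.25 (oral solution):
  [0→1]: (0.00+33.36)/2 × 1 = 16.68
  [1→1.25]: (33.36+32.19)/2 × 0.25 = 8.19375
  [1.25→7.25]: (32.19+3.88)/2 × 6 = 108.21
  [7.25→9.25]: (3.88+1.87)/2 × 2 = 5.75
  [9.25→13.25]: (1.87+0.43)/2 × 4 = 4.6
  Sum = 143.43375 mcg/mL·hr
F = (AUC_ev/D_ev)/(AUC_iv/D_iv) = (143.43375/200)/(242/200) = 0.71716875/1.21 = 0.5927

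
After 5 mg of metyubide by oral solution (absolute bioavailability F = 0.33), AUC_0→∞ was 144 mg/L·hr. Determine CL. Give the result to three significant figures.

CL = 0.0115 L/hr

CL = F × Dose / AUC_0→∞
   = 0.33 × 5 / 144 = 0.0114583 L/hr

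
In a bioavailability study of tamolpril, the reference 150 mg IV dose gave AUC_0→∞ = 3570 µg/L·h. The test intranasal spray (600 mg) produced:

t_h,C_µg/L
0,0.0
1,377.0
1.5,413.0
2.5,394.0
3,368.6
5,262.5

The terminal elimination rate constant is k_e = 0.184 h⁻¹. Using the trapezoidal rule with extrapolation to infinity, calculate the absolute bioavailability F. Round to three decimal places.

F = 0.213

Trapezoidal AUC_0→5 (intranasal spray):
  [0→1]: (0.0+377.0)/2 × 1 = 188.5
  [1→1.5]: (377.0+413.0)/2 × 0.5 = 197.5
  [1.5→2.5]: (413.0+394.0)/2 × 1 = 403.5
  [2.5→3]: (394.0+368.6)/2 × 0.5 = 190.65
  [3→5]: (368.6+262.5)/2 × 2 = 631.1
  Sum = 1611.25 µg/L·h
Tail: C_last/k_e = 262.5/0.184 = 1426.630
AUC_0→∞ (intranasal spray) = 1611.25 + 1426.630 = 3037.88 µg/L·h
F = (AUC_ev/D_ev)/(AUC_iv/D_iv) = (3037.88/600)/(3570/150) = 5.06313/23.8 = 0.2127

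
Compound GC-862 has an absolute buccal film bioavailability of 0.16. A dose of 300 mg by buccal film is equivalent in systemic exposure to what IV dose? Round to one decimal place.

Systemic exposure from an extravascular dose = F × D_ev, so the equivalent IV dose is F × D_ev.
D_iv = F × D_ev = 0.16 × 300 = 48 mg

D_iv = 48.0 mg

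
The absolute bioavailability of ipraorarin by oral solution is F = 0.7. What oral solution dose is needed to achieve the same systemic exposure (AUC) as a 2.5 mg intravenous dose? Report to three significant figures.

D_oral = 3.57 mg

For equal systemic exposure: F × D_ev = D_iv
D_ev = D_iv / F = 2.5 / 0.7 = 3.57143 mg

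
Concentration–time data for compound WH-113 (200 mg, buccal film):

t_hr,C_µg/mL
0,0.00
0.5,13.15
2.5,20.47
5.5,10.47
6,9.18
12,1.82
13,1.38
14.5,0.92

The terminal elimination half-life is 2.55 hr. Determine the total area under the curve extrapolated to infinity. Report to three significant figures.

AUC = 128 µg/mL·hr

Trapezoidal AUC_0→14.5:
  [0→0.5]: (0.00+13.15)/2 × 0.5 = 3.2875
  [0.5→2.5]: (13.15+20.47)/2 × 2 = 33.62
  [2.5→5.5]: (20.47+10.47)/2 × 3 = 46.41
  [5.5→6]: (10.47+9.18)/2 × 0.5 = 4.9125
  [6→12]: (9.18+1.82)/2 × 6 = 33.0
  [12→13]: (1.82+1.38)/2 × 1 = 1.6
  [13→14.5]: (1.38+0.92)/2 × 1.5 = 1.725
  Sum = 124.555 µg/mL·hr
k_e = ln2 / t½ = 0.693147 / 2.55 = 0.2718 hr^-1
Extrapolated tail: C_last / k_e = 0.92 / 0.2718 = 3.385
AUC_0→∞ = 124.555 + 3.385 = 127.94 µg/mL·hr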